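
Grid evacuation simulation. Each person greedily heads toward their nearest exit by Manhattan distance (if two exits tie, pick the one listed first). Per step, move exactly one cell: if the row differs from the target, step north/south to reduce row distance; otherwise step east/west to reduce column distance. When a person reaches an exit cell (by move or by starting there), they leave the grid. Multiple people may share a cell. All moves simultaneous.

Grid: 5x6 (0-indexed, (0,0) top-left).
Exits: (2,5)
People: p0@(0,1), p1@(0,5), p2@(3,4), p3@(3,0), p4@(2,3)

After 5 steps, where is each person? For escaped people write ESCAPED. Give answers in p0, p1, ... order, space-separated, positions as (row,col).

Step 1: p0:(0,1)->(1,1) | p1:(0,5)->(1,5) | p2:(3,4)->(2,4) | p3:(3,0)->(2,0) | p4:(2,3)->(2,4)
Step 2: p0:(1,1)->(2,1) | p1:(1,5)->(2,5)->EXIT | p2:(2,4)->(2,5)->EXIT | p3:(2,0)->(2,1) | p4:(2,4)->(2,5)->EXIT
Step 3: p0:(2,1)->(2,2) | p1:escaped | p2:escaped | p3:(2,1)->(2,2) | p4:escaped
Step 4: p0:(2,2)->(2,3) | p1:escaped | p2:escaped | p3:(2,2)->(2,3) | p4:escaped
Step 5: p0:(2,3)->(2,4) | p1:escaped | p2:escaped | p3:(2,3)->(2,4) | p4:escaped

(2,4) ESCAPED ESCAPED (2,4) ESCAPED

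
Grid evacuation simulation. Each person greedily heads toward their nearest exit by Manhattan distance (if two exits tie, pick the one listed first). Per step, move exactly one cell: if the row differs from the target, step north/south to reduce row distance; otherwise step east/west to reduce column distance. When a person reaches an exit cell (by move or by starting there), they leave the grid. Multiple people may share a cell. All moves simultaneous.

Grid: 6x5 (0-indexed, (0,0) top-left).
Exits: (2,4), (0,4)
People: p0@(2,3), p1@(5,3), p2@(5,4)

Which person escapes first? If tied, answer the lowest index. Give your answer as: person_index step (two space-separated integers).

Answer: 0 1

Derivation:
Step 1: p0:(2,3)->(2,4)->EXIT | p1:(5,3)->(4,3) | p2:(5,4)->(4,4)
Step 2: p0:escaped | p1:(4,3)->(3,3) | p2:(4,4)->(3,4)
Step 3: p0:escaped | p1:(3,3)->(2,3) | p2:(3,4)->(2,4)->EXIT
Step 4: p0:escaped | p1:(2,3)->(2,4)->EXIT | p2:escaped
Exit steps: [1, 4, 3]
First to escape: p0 at step 1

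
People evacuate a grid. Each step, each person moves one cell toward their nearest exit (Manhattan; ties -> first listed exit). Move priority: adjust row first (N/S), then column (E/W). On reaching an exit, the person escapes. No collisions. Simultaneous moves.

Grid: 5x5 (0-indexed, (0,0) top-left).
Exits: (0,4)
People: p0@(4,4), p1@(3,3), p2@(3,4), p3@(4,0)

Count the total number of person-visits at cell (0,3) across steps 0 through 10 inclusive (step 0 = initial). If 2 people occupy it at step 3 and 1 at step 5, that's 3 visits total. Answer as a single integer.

Answer: 2

Derivation:
Step 0: p0@(4,4) p1@(3,3) p2@(3,4) p3@(4,0) -> at (0,3): 0 [-], cum=0
Step 1: p0@(3,4) p1@(2,3) p2@(2,4) p3@(3,0) -> at (0,3): 0 [-], cum=0
Step 2: p0@(2,4) p1@(1,3) p2@(1,4) p3@(2,0) -> at (0,3): 0 [-], cum=0
Step 3: p0@(1,4) p1@(0,3) p2@ESC p3@(1,0) -> at (0,3): 1 [p1], cum=1
Step 4: p0@ESC p1@ESC p2@ESC p3@(0,0) -> at (0,3): 0 [-], cum=1
Step 5: p0@ESC p1@ESC p2@ESC p3@(0,1) -> at (0,3): 0 [-], cum=1
Step 6: p0@ESC p1@ESC p2@ESC p3@(0,2) -> at (0,3): 0 [-], cum=1
Step 7: p0@ESC p1@ESC p2@ESC p3@(0,3) -> at (0,3): 1 [p3], cum=2
Step 8: p0@ESC p1@ESC p2@ESC p3@ESC -> at (0,3): 0 [-], cum=2
Total visits = 2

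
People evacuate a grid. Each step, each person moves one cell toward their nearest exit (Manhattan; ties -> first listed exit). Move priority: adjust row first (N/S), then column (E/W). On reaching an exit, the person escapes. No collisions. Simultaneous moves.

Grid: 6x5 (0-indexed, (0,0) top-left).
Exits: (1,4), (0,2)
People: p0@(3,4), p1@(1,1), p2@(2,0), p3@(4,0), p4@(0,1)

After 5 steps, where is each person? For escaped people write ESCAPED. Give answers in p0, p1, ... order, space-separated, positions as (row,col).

Step 1: p0:(3,4)->(2,4) | p1:(1,1)->(0,1) | p2:(2,0)->(1,0) | p3:(4,0)->(3,0) | p4:(0,1)->(0,2)->EXIT
Step 2: p0:(2,4)->(1,4)->EXIT | p1:(0,1)->(0,2)->EXIT | p2:(1,0)->(0,0) | p3:(3,0)->(2,0) | p4:escaped
Step 3: p0:escaped | p1:escaped | p2:(0,0)->(0,1) | p3:(2,0)->(1,0) | p4:escaped
Step 4: p0:escaped | p1:escaped | p2:(0,1)->(0,2)->EXIT | p3:(1,0)->(0,0) | p4:escaped
Step 5: p0:escaped | p1:escaped | p2:escaped | p3:(0,0)->(0,1) | p4:escaped

ESCAPED ESCAPED ESCAPED (0,1) ESCAPED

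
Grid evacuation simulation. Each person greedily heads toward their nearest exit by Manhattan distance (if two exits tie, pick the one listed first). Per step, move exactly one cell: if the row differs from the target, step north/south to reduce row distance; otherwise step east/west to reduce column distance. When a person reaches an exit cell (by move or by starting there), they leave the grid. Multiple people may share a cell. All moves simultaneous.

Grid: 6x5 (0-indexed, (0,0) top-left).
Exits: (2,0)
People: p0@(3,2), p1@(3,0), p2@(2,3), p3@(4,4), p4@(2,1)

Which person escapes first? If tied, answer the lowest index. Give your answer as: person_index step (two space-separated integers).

Step 1: p0:(3,2)->(2,2) | p1:(3,0)->(2,0)->EXIT | p2:(2,3)->(2,2) | p3:(4,4)->(3,4) | p4:(2,1)->(2,0)->EXIT
Step 2: p0:(2,2)->(2,1) | p1:escaped | p2:(2,2)->(2,1) | p3:(3,4)->(2,4) | p4:escaped
Step 3: p0:(2,1)->(2,0)->EXIT | p1:escaped | p2:(2,1)->(2,0)->EXIT | p3:(2,4)->(2,3) | p4:escaped
Step 4: p0:escaped | p1:escaped | p2:escaped | p3:(2,3)->(2,2) | p4:escaped
Step 5: p0:escaped | p1:escaped | p2:escaped | p3:(2,2)->(2,1) | p4:escaped
Step 6: p0:escaped | p1:escaped | p2:escaped | p3:(2,1)->(2,0)->EXIT | p4:escaped
Exit steps: [3, 1, 3, 6, 1]
First to escape: p1 at step 1

Answer: 1 1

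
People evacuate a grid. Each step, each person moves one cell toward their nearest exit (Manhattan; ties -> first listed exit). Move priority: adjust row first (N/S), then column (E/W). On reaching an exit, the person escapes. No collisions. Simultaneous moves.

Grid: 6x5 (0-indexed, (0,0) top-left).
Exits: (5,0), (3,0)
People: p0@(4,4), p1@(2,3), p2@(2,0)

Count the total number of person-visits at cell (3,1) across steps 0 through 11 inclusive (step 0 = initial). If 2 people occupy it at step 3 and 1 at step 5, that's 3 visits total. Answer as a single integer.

Answer: 1

Derivation:
Step 0: p0@(4,4) p1@(2,3) p2@(2,0) -> at (3,1): 0 [-], cum=0
Step 1: p0@(5,4) p1@(3,3) p2@ESC -> at (3,1): 0 [-], cum=0
Step 2: p0@(5,3) p1@(3,2) p2@ESC -> at (3,1): 0 [-], cum=0
Step 3: p0@(5,2) p1@(3,1) p2@ESC -> at (3,1): 1 [p1], cum=1
Step 4: p0@(5,1) p1@ESC p2@ESC -> at (3,1): 0 [-], cum=1
Step 5: p0@ESC p1@ESC p2@ESC -> at (3,1): 0 [-], cum=1
Total visits = 1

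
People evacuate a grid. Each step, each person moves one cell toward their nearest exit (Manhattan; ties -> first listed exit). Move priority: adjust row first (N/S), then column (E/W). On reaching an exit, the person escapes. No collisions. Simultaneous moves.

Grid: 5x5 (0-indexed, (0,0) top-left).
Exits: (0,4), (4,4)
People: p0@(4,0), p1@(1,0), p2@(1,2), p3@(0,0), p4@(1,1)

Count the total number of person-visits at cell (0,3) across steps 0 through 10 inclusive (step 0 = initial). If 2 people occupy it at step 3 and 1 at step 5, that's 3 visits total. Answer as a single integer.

Answer: 4

Derivation:
Step 0: p0@(4,0) p1@(1,0) p2@(1,2) p3@(0,0) p4@(1,1) -> at (0,3): 0 [-], cum=0
Step 1: p0@(4,1) p1@(0,0) p2@(0,2) p3@(0,1) p4@(0,1) -> at (0,3): 0 [-], cum=0
Step 2: p0@(4,2) p1@(0,1) p2@(0,3) p3@(0,2) p4@(0,2) -> at (0,3): 1 [p2], cum=1
Step 3: p0@(4,3) p1@(0,2) p2@ESC p3@(0,3) p4@(0,3) -> at (0,3): 2 [p3,p4], cum=3
Step 4: p0@ESC p1@(0,3) p2@ESC p3@ESC p4@ESC -> at (0,3): 1 [p1], cum=4
Step 5: p0@ESC p1@ESC p2@ESC p3@ESC p4@ESC -> at (0,3): 0 [-], cum=4
Total visits = 4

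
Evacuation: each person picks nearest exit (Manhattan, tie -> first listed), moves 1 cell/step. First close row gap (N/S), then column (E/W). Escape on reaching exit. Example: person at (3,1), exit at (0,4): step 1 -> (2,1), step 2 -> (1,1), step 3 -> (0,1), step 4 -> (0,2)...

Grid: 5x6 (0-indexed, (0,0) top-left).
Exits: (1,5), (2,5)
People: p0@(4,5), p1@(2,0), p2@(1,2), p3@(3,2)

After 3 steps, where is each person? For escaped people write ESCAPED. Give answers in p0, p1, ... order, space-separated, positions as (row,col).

Step 1: p0:(4,5)->(3,5) | p1:(2,0)->(2,1) | p2:(1,2)->(1,3) | p3:(3,2)->(2,2)
Step 2: p0:(3,5)->(2,5)->EXIT | p1:(2,1)->(2,2) | p2:(1,3)->(1,4) | p3:(2,2)->(2,3)
Step 3: p0:escaped | p1:(2,2)->(2,3) | p2:(1,4)->(1,5)->EXIT | p3:(2,3)->(2,4)

ESCAPED (2,3) ESCAPED (2,4)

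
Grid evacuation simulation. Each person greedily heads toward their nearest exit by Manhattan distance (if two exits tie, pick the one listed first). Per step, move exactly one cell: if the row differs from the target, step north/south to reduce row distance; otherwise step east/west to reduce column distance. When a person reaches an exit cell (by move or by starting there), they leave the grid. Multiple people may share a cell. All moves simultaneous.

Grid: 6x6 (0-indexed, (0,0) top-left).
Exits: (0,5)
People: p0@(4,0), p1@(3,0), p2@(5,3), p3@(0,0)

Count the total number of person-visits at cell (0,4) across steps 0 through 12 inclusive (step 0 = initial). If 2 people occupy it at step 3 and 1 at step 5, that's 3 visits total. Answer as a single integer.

Answer: 4

Derivation:
Step 0: p0@(4,0) p1@(3,0) p2@(5,3) p3@(0,0) -> at (0,4): 0 [-], cum=0
Step 1: p0@(3,0) p1@(2,0) p2@(4,3) p3@(0,1) -> at (0,4): 0 [-], cum=0
Step 2: p0@(2,0) p1@(1,0) p2@(3,3) p3@(0,2) -> at (0,4): 0 [-], cum=0
Step 3: p0@(1,0) p1@(0,0) p2@(2,3) p3@(0,3) -> at (0,4): 0 [-], cum=0
Step 4: p0@(0,0) p1@(0,1) p2@(1,3) p3@(0,4) -> at (0,4): 1 [p3], cum=1
Step 5: p0@(0,1) p1@(0,2) p2@(0,3) p3@ESC -> at (0,4): 0 [-], cum=1
Step 6: p0@(0,2) p1@(0,3) p2@(0,4) p3@ESC -> at (0,4): 1 [p2], cum=2
Step 7: p0@(0,3) p1@(0,4) p2@ESC p3@ESC -> at (0,4): 1 [p1], cum=3
Step 8: p0@(0,4) p1@ESC p2@ESC p3@ESC -> at (0,4): 1 [p0], cum=4
Step 9: p0@ESC p1@ESC p2@ESC p3@ESC -> at (0,4): 0 [-], cum=4
Total visits = 4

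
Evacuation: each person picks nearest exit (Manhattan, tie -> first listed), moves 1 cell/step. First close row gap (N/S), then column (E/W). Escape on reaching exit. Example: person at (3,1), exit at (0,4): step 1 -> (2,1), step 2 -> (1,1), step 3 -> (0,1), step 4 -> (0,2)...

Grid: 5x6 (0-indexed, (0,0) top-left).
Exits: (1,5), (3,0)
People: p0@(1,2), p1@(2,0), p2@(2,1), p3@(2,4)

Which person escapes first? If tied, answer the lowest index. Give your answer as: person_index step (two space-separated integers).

Step 1: p0:(1,2)->(1,3) | p1:(2,0)->(3,0)->EXIT | p2:(2,1)->(3,1) | p3:(2,4)->(1,4)
Step 2: p0:(1,3)->(1,4) | p1:escaped | p2:(3,1)->(3,0)->EXIT | p3:(1,4)->(1,5)->EXIT
Step 3: p0:(1,4)->(1,5)->EXIT | p1:escaped | p2:escaped | p3:escaped
Exit steps: [3, 1, 2, 2]
First to escape: p1 at step 1

Answer: 1 1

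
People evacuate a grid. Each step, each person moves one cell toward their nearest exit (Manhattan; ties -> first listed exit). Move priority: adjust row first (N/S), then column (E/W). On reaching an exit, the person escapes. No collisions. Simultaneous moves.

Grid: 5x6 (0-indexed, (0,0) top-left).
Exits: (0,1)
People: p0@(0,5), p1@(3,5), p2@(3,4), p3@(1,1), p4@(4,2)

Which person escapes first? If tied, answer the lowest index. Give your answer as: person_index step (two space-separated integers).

Step 1: p0:(0,5)->(0,4) | p1:(3,5)->(2,5) | p2:(3,4)->(2,4) | p3:(1,1)->(0,1)->EXIT | p4:(4,2)->(3,2)
Step 2: p0:(0,4)->(0,3) | p1:(2,5)->(1,5) | p2:(2,4)->(1,4) | p3:escaped | p4:(3,2)->(2,2)
Step 3: p0:(0,3)->(0,2) | p1:(1,5)->(0,5) | p2:(1,4)->(0,4) | p3:escaped | p4:(2,2)->(1,2)
Step 4: p0:(0,2)->(0,1)->EXIT | p1:(0,5)->(0,4) | p2:(0,4)->(0,3) | p3:escaped | p4:(1,2)->(0,2)
Step 5: p0:escaped | p1:(0,4)->(0,3) | p2:(0,3)->(0,2) | p3:escaped | p4:(0,2)->(0,1)->EXIT
Step 6: p0:escaped | p1:(0,3)->(0,2) | p2:(0,2)->(0,1)->EXIT | p3:escaped | p4:escaped
Step 7: p0:escaped | p1:(0,2)->(0,1)->EXIT | p2:escaped | p3:escaped | p4:escaped
Exit steps: [4, 7, 6, 1, 5]
First to escape: p3 at step 1

Answer: 3 1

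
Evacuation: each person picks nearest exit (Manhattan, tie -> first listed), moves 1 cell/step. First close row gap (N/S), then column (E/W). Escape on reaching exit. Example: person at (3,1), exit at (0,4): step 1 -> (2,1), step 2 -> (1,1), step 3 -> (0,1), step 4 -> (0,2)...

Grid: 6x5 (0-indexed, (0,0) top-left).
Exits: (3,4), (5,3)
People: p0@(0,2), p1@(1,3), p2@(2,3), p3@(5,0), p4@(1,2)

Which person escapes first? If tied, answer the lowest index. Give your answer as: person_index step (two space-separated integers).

Answer: 2 2

Derivation:
Step 1: p0:(0,2)->(1,2) | p1:(1,3)->(2,3) | p2:(2,3)->(3,3) | p3:(5,0)->(5,1) | p4:(1,2)->(2,2)
Step 2: p0:(1,2)->(2,2) | p1:(2,3)->(3,3) | p2:(3,3)->(3,4)->EXIT | p3:(5,1)->(5,2) | p4:(2,2)->(3,2)
Step 3: p0:(2,2)->(3,2) | p1:(3,3)->(3,4)->EXIT | p2:escaped | p3:(5,2)->(5,3)->EXIT | p4:(3,2)->(3,3)
Step 4: p0:(3,2)->(3,3) | p1:escaped | p2:escaped | p3:escaped | p4:(3,3)->(3,4)->EXIT
Step 5: p0:(3,3)->(3,4)->EXIT | p1:escaped | p2:escaped | p3:escaped | p4:escaped
Exit steps: [5, 3, 2, 3, 4]
First to escape: p2 at step 2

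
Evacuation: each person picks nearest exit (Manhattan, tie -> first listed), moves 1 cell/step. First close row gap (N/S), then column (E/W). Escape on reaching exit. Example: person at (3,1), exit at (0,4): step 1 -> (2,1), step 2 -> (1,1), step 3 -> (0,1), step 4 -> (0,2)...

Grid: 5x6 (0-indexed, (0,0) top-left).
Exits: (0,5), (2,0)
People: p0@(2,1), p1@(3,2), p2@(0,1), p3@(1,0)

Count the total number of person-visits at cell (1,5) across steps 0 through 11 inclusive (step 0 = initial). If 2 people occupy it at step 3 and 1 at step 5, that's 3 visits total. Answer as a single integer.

Step 0: p0@(2,1) p1@(3,2) p2@(0,1) p3@(1,0) -> at (1,5): 0 [-], cum=0
Step 1: p0@ESC p1@(2,2) p2@(1,1) p3@ESC -> at (1,5): 0 [-], cum=0
Step 2: p0@ESC p1@(2,1) p2@(2,1) p3@ESC -> at (1,5): 0 [-], cum=0
Step 3: p0@ESC p1@ESC p2@ESC p3@ESC -> at (1,5): 0 [-], cum=0
Total visits = 0

Answer: 0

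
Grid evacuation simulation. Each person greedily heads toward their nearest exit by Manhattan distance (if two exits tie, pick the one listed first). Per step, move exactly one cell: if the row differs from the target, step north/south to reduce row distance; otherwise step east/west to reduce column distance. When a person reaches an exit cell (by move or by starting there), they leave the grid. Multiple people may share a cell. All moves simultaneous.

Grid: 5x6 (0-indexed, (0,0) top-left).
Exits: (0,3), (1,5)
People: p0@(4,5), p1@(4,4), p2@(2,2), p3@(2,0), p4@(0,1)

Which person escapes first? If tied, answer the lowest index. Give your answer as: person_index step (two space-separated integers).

Answer: 4 2

Derivation:
Step 1: p0:(4,5)->(3,5) | p1:(4,4)->(3,4) | p2:(2,2)->(1,2) | p3:(2,0)->(1,0) | p4:(0,1)->(0,2)
Step 2: p0:(3,5)->(2,5) | p1:(3,4)->(2,4) | p2:(1,2)->(0,2) | p3:(1,0)->(0,0) | p4:(0,2)->(0,3)->EXIT
Step 3: p0:(2,5)->(1,5)->EXIT | p1:(2,4)->(1,4) | p2:(0,2)->(0,3)->EXIT | p3:(0,0)->(0,1) | p4:escaped
Step 4: p0:escaped | p1:(1,4)->(1,5)->EXIT | p2:escaped | p3:(0,1)->(0,2) | p4:escaped
Step 5: p0:escaped | p1:escaped | p2:escaped | p3:(0,2)->(0,3)->EXIT | p4:escaped
Exit steps: [3, 4, 3, 5, 2]
First to escape: p4 at step 2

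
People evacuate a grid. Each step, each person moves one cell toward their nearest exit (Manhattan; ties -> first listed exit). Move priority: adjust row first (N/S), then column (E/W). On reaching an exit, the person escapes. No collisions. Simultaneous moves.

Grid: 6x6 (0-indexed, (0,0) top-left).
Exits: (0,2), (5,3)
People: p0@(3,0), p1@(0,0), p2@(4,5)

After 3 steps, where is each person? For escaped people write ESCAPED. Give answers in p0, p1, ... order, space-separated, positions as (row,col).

Step 1: p0:(3,0)->(2,0) | p1:(0,0)->(0,1) | p2:(4,5)->(5,5)
Step 2: p0:(2,0)->(1,0) | p1:(0,1)->(0,2)->EXIT | p2:(5,5)->(5,4)
Step 3: p0:(1,0)->(0,0) | p1:escaped | p2:(5,4)->(5,3)->EXIT

(0,0) ESCAPED ESCAPED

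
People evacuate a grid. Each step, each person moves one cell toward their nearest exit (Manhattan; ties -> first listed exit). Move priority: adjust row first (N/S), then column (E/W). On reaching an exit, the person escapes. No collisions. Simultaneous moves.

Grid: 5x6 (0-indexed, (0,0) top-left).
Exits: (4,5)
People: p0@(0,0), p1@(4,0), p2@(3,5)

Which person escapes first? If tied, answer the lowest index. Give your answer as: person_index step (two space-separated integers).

Step 1: p0:(0,0)->(1,0) | p1:(4,0)->(4,1) | p2:(3,5)->(4,5)->EXIT
Step 2: p0:(1,0)->(2,0) | p1:(4,1)->(4,2) | p2:escaped
Step 3: p0:(2,0)->(3,0) | p1:(4,2)->(4,3) | p2:escaped
Step 4: p0:(3,0)->(4,0) | p1:(4,3)->(4,4) | p2:escaped
Step 5: p0:(4,0)->(4,1) | p1:(4,4)->(4,5)->EXIT | p2:escaped
Step 6: p0:(4,1)->(4,2) | p1:escaped | p2:escaped
Step 7: p0:(4,2)->(4,3) | p1:escaped | p2:escaped
Step 8: p0:(4,3)->(4,4) | p1:escaped | p2:escaped
Step 9: p0:(4,4)->(4,5)->EXIT | p1:escaped | p2:escaped
Exit steps: [9, 5, 1]
First to escape: p2 at step 1

Answer: 2 1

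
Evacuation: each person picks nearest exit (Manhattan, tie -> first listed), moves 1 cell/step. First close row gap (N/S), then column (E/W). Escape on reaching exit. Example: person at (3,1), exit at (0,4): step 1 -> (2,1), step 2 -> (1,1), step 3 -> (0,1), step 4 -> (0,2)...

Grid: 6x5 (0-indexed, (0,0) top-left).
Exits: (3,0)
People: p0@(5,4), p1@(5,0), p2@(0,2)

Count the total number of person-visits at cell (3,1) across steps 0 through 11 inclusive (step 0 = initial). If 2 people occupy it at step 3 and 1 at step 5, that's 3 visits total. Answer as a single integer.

Answer: 2

Derivation:
Step 0: p0@(5,4) p1@(5,0) p2@(0,2) -> at (3,1): 0 [-], cum=0
Step 1: p0@(4,4) p1@(4,0) p2@(1,2) -> at (3,1): 0 [-], cum=0
Step 2: p0@(3,4) p1@ESC p2@(2,2) -> at (3,1): 0 [-], cum=0
Step 3: p0@(3,3) p1@ESC p2@(3,2) -> at (3,1): 0 [-], cum=0
Step 4: p0@(3,2) p1@ESC p2@(3,1) -> at (3,1): 1 [p2], cum=1
Step 5: p0@(3,1) p1@ESC p2@ESC -> at (3,1): 1 [p0], cum=2
Step 6: p0@ESC p1@ESC p2@ESC -> at (3,1): 0 [-], cum=2
Total visits = 2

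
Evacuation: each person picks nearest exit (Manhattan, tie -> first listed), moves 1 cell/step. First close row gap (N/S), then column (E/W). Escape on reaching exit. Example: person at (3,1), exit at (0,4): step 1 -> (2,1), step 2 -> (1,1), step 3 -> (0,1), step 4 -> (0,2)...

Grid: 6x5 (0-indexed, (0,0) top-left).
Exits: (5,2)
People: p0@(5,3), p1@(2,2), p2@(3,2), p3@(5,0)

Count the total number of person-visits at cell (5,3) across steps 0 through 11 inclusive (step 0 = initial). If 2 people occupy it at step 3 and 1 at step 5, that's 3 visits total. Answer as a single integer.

Answer: 1

Derivation:
Step 0: p0@(5,3) p1@(2,2) p2@(3,2) p3@(5,0) -> at (5,3): 1 [p0], cum=1
Step 1: p0@ESC p1@(3,2) p2@(4,2) p3@(5,1) -> at (5,3): 0 [-], cum=1
Step 2: p0@ESC p1@(4,2) p2@ESC p3@ESC -> at (5,3): 0 [-], cum=1
Step 3: p0@ESC p1@ESC p2@ESC p3@ESC -> at (5,3): 0 [-], cum=1
Total visits = 1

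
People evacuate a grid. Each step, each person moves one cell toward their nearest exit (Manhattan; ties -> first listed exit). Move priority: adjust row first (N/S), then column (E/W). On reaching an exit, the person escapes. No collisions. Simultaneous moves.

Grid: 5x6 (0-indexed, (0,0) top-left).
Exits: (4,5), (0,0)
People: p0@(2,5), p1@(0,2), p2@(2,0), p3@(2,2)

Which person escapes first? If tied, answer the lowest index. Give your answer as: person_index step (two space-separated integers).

Answer: 0 2

Derivation:
Step 1: p0:(2,5)->(3,5) | p1:(0,2)->(0,1) | p2:(2,0)->(1,0) | p3:(2,2)->(1,2)
Step 2: p0:(3,5)->(4,5)->EXIT | p1:(0,1)->(0,0)->EXIT | p2:(1,0)->(0,0)->EXIT | p3:(1,2)->(0,2)
Step 3: p0:escaped | p1:escaped | p2:escaped | p3:(0,2)->(0,1)
Step 4: p0:escaped | p1:escaped | p2:escaped | p3:(0,1)->(0,0)->EXIT
Exit steps: [2, 2, 2, 4]
First to escape: p0 at step 2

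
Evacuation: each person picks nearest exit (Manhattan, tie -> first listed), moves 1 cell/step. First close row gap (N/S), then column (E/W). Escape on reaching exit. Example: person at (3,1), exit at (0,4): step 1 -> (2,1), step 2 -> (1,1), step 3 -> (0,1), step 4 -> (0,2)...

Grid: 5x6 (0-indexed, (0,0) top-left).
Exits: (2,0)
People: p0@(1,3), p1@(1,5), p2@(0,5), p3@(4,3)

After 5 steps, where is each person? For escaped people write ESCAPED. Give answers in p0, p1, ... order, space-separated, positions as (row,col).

Step 1: p0:(1,3)->(2,3) | p1:(1,5)->(2,5) | p2:(0,5)->(1,5) | p3:(4,3)->(3,3)
Step 2: p0:(2,3)->(2,2) | p1:(2,5)->(2,4) | p2:(1,5)->(2,5) | p3:(3,3)->(2,3)
Step 3: p0:(2,2)->(2,1) | p1:(2,4)->(2,3) | p2:(2,5)->(2,4) | p3:(2,3)->(2,2)
Step 4: p0:(2,1)->(2,0)->EXIT | p1:(2,3)->(2,2) | p2:(2,4)->(2,3) | p3:(2,2)->(2,1)
Step 5: p0:escaped | p1:(2,2)->(2,1) | p2:(2,3)->(2,2) | p3:(2,1)->(2,0)->EXIT

ESCAPED (2,1) (2,2) ESCAPED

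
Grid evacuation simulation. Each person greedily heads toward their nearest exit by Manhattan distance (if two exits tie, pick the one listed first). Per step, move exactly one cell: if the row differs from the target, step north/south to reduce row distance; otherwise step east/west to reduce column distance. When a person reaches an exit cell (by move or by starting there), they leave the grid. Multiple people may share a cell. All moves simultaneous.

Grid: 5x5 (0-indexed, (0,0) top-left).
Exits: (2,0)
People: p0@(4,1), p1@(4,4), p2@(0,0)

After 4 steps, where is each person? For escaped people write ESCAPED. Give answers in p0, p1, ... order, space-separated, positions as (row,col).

Step 1: p0:(4,1)->(3,1) | p1:(4,4)->(3,4) | p2:(0,0)->(1,0)
Step 2: p0:(3,1)->(2,1) | p1:(3,4)->(2,4) | p2:(1,0)->(2,0)->EXIT
Step 3: p0:(2,1)->(2,0)->EXIT | p1:(2,4)->(2,3) | p2:escaped
Step 4: p0:escaped | p1:(2,3)->(2,2) | p2:escaped

ESCAPED (2,2) ESCAPED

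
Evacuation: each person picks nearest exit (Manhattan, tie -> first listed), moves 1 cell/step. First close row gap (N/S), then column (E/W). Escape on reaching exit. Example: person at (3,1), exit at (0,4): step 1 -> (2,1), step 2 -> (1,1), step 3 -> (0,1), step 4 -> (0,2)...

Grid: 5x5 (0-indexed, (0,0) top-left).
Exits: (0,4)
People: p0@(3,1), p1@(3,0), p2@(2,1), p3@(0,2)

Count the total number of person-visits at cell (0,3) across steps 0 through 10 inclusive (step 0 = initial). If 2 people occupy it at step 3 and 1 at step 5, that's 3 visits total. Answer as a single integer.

Step 0: p0@(3,1) p1@(3,0) p2@(2,1) p3@(0,2) -> at (0,3): 0 [-], cum=0
Step 1: p0@(2,1) p1@(2,0) p2@(1,1) p3@(0,3) -> at (0,3): 1 [p3], cum=1
Step 2: p0@(1,1) p1@(1,0) p2@(0,1) p3@ESC -> at (0,3): 0 [-], cum=1
Step 3: p0@(0,1) p1@(0,0) p2@(0,2) p3@ESC -> at (0,3): 0 [-], cum=1
Step 4: p0@(0,2) p1@(0,1) p2@(0,3) p3@ESC -> at (0,3): 1 [p2], cum=2
Step 5: p0@(0,3) p1@(0,2) p2@ESC p3@ESC -> at (0,3): 1 [p0], cum=3
Step 6: p0@ESC p1@(0,3) p2@ESC p3@ESC -> at (0,3): 1 [p1], cum=4
Step 7: p0@ESC p1@ESC p2@ESC p3@ESC -> at (0,3): 0 [-], cum=4
Total visits = 4

Answer: 4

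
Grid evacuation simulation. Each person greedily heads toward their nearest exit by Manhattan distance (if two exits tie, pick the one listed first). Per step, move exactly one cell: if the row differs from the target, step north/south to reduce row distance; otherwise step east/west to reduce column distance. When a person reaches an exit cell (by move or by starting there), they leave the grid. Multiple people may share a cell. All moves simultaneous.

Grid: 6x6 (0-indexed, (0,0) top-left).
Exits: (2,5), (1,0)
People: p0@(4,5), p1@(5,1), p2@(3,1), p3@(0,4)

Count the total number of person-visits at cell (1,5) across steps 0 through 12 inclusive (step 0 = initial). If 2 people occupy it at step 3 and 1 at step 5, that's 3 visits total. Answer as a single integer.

Answer: 0

Derivation:
Step 0: p0@(4,5) p1@(5,1) p2@(3,1) p3@(0,4) -> at (1,5): 0 [-], cum=0
Step 1: p0@(3,5) p1@(4,1) p2@(2,1) p3@(1,4) -> at (1,5): 0 [-], cum=0
Step 2: p0@ESC p1@(3,1) p2@(1,1) p3@(2,4) -> at (1,5): 0 [-], cum=0
Step 3: p0@ESC p1@(2,1) p2@ESC p3@ESC -> at (1,5): 0 [-], cum=0
Step 4: p0@ESC p1@(1,1) p2@ESC p3@ESC -> at (1,5): 0 [-], cum=0
Step 5: p0@ESC p1@ESC p2@ESC p3@ESC -> at (1,5): 0 [-], cum=0
Total visits = 0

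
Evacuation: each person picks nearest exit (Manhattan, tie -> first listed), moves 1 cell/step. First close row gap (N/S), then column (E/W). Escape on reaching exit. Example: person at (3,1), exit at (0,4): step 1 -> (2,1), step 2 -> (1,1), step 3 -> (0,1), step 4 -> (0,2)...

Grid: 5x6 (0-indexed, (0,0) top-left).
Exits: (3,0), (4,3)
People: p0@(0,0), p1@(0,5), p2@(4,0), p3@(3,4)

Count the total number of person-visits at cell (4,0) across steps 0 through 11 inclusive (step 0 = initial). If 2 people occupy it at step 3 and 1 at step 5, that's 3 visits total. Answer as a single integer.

Answer: 1

Derivation:
Step 0: p0@(0,0) p1@(0,5) p2@(4,0) p3@(3,4) -> at (4,0): 1 [p2], cum=1
Step 1: p0@(1,0) p1@(1,5) p2@ESC p3@(4,4) -> at (4,0): 0 [-], cum=1
Step 2: p0@(2,0) p1@(2,5) p2@ESC p3@ESC -> at (4,0): 0 [-], cum=1
Step 3: p0@ESC p1@(3,5) p2@ESC p3@ESC -> at (4,0): 0 [-], cum=1
Step 4: p0@ESC p1@(4,5) p2@ESC p3@ESC -> at (4,0): 0 [-], cum=1
Step 5: p0@ESC p1@(4,4) p2@ESC p3@ESC -> at (4,0): 0 [-], cum=1
Step 6: p0@ESC p1@ESC p2@ESC p3@ESC -> at (4,0): 0 [-], cum=1
Total visits = 1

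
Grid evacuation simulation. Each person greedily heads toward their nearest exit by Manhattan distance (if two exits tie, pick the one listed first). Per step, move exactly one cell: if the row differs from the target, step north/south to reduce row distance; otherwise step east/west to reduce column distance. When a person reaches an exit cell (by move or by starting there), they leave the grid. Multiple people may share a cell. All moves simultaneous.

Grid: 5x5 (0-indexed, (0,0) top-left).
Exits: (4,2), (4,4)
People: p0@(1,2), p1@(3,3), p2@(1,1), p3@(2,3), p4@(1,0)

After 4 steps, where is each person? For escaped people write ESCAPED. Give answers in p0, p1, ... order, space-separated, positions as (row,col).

Step 1: p0:(1,2)->(2,2) | p1:(3,3)->(4,3) | p2:(1,1)->(2,1) | p3:(2,3)->(3,3) | p4:(1,0)->(2,0)
Step 2: p0:(2,2)->(3,2) | p1:(4,3)->(4,2)->EXIT | p2:(2,1)->(3,1) | p3:(3,3)->(4,3) | p4:(2,0)->(3,0)
Step 3: p0:(3,2)->(4,2)->EXIT | p1:escaped | p2:(3,1)->(4,1) | p3:(4,3)->(4,2)->EXIT | p4:(3,0)->(4,0)
Step 4: p0:escaped | p1:escaped | p2:(4,1)->(4,2)->EXIT | p3:escaped | p4:(4,0)->(4,1)

ESCAPED ESCAPED ESCAPED ESCAPED (4,1)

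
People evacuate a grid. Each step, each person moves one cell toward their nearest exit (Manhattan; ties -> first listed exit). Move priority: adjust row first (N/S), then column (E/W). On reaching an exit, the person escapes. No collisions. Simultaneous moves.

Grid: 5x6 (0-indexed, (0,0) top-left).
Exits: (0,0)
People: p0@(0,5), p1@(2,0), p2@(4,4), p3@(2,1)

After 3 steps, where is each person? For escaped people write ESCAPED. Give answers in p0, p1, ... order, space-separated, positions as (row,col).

Step 1: p0:(0,5)->(0,4) | p1:(2,0)->(1,0) | p2:(4,4)->(3,4) | p3:(2,1)->(1,1)
Step 2: p0:(0,4)->(0,3) | p1:(1,0)->(0,0)->EXIT | p2:(3,4)->(2,4) | p3:(1,1)->(0,1)
Step 3: p0:(0,3)->(0,2) | p1:escaped | p2:(2,4)->(1,4) | p3:(0,1)->(0,0)->EXIT

(0,2) ESCAPED (1,4) ESCAPED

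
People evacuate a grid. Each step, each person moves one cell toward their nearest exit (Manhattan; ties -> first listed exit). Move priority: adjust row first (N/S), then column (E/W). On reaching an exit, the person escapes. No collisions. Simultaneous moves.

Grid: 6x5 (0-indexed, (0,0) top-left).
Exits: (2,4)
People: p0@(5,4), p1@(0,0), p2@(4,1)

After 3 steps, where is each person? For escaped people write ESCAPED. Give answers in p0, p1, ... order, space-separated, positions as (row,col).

Step 1: p0:(5,4)->(4,4) | p1:(0,0)->(1,0) | p2:(4,1)->(3,1)
Step 2: p0:(4,4)->(3,4) | p1:(1,0)->(2,0) | p2:(3,1)->(2,1)
Step 3: p0:(3,4)->(2,4)->EXIT | p1:(2,0)->(2,1) | p2:(2,1)->(2,2)

ESCAPED (2,1) (2,2)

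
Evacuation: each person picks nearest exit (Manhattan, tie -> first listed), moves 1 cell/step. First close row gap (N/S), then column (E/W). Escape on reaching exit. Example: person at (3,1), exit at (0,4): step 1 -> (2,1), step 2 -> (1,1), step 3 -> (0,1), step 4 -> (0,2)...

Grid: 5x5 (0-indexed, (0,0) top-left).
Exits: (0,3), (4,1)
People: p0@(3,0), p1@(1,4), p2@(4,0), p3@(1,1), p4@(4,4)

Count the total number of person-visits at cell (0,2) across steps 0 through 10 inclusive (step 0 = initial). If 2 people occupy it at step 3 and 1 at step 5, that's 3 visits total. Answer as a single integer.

Step 0: p0@(3,0) p1@(1,4) p2@(4,0) p3@(1,1) p4@(4,4) -> at (0,2): 0 [-], cum=0
Step 1: p0@(4,0) p1@(0,4) p2@ESC p3@(0,1) p4@(4,3) -> at (0,2): 0 [-], cum=0
Step 2: p0@ESC p1@ESC p2@ESC p3@(0,2) p4@(4,2) -> at (0,2): 1 [p3], cum=1
Step 3: p0@ESC p1@ESC p2@ESC p3@ESC p4@ESC -> at (0,2): 0 [-], cum=1
Total visits = 1

Answer: 1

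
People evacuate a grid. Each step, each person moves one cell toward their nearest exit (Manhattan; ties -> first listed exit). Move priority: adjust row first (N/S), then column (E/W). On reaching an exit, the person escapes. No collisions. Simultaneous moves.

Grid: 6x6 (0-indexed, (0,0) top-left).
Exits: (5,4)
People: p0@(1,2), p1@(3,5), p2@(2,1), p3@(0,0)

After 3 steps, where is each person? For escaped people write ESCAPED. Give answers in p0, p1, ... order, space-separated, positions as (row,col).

Step 1: p0:(1,2)->(2,2) | p1:(3,5)->(4,5) | p2:(2,1)->(3,1) | p3:(0,0)->(1,0)
Step 2: p0:(2,2)->(3,2) | p1:(4,5)->(5,5) | p2:(3,1)->(4,1) | p3:(1,0)->(2,0)
Step 3: p0:(3,2)->(4,2) | p1:(5,5)->(5,4)->EXIT | p2:(4,1)->(5,1) | p3:(2,0)->(3,0)

(4,2) ESCAPED (5,1) (3,0)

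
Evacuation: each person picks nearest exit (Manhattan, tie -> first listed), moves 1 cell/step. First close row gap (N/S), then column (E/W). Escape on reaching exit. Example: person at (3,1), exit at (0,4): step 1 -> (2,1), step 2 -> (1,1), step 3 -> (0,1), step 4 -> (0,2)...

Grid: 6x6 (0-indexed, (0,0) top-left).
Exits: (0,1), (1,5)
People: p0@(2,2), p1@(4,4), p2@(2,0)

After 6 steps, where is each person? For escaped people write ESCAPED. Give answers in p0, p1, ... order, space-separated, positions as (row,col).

Step 1: p0:(2,2)->(1,2) | p1:(4,4)->(3,4) | p2:(2,0)->(1,0)
Step 2: p0:(1,2)->(0,2) | p1:(3,4)->(2,4) | p2:(1,0)->(0,0)
Step 3: p0:(0,2)->(0,1)->EXIT | p1:(2,4)->(1,4) | p2:(0,0)->(0,1)->EXIT
Step 4: p0:escaped | p1:(1,4)->(1,5)->EXIT | p2:escaped

ESCAPED ESCAPED ESCAPED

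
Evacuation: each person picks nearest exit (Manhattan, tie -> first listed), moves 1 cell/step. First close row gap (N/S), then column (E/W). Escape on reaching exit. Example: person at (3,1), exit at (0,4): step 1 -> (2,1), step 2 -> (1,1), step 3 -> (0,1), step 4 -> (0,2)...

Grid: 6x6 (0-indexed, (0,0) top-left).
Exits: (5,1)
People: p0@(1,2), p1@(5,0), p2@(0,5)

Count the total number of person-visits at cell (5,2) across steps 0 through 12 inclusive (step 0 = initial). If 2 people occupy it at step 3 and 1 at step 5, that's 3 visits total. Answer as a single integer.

Step 0: p0@(1,2) p1@(5,0) p2@(0,5) -> at (5,2): 0 [-], cum=0
Step 1: p0@(2,2) p1@ESC p2@(1,5) -> at (5,2): 0 [-], cum=0
Step 2: p0@(3,2) p1@ESC p2@(2,5) -> at (5,2): 0 [-], cum=0
Step 3: p0@(4,2) p1@ESC p2@(3,5) -> at (5,2): 0 [-], cum=0
Step 4: p0@(5,2) p1@ESC p2@(4,5) -> at (5,2): 1 [p0], cum=1
Step 5: p0@ESC p1@ESC p2@(5,5) -> at (5,2): 0 [-], cum=1
Step 6: p0@ESC p1@ESC p2@(5,4) -> at (5,2): 0 [-], cum=1
Step 7: p0@ESC p1@ESC p2@(5,3) -> at (5,2): 0 [-], cum=1
Step 8: p0@ESC p1@ESC p2@(5,2) -> at (5,2): 1 [p2], cum=2
Step 9: p0@ESC p1@ESC p2@ESC -> at (5,2): 0 [-], cum=2
Total visits = 2

Answer: 2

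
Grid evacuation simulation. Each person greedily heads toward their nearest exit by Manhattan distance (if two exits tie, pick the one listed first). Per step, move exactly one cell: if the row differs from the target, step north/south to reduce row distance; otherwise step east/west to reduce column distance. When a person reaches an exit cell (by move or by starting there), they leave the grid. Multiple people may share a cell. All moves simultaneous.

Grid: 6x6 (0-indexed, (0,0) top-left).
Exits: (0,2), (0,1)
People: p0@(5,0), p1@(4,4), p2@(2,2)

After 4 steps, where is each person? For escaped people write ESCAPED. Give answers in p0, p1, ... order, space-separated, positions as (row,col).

Step 1: p0:(5,0)->(4,0) | p1:(4,4)->(3,4) | p2:(2,2)->(1,2)
Step 2: p0:(4,0)->(3,0) | p1:(3,4)->(2,4) | p2:(1,2)->(0,2)->EXIT
Step 3: p0:(3,0)->(2,0) | p1:(2,4)->(1,4) | p2:escaped
Step 4: p0:(2,0)->(1,0) | p1:(1,4)->(0,4) | p2:escaped

(1,0) (0,4) ESCAPED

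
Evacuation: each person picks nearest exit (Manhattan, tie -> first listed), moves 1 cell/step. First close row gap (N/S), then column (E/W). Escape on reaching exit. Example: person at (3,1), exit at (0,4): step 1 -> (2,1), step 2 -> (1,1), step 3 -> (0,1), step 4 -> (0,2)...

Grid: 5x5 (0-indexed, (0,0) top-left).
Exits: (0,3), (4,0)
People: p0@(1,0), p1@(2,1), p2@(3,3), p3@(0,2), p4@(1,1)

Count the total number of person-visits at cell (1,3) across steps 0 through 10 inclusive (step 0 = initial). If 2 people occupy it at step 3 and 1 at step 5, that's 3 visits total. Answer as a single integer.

Answer: 1

Derivation:
Step 0: p0@(1,0) p1@(2,1) p2@(3,3) p3@(0,2) p4@(1,1) -> at (1,3): 0 [-], cum=0
Step 1: p0@(2,0) p1@(3,1) p2@(2,3) p3@ESC p4@(0,1) -> at (1,3): 0 [-], cum=0
Step 2: p0@(3,0) p1@(4,1) p2@(1,3) p3@ESC p4@(0,2) -> at (1,3): 1 [p2], cum=1
Step 3: p0@ESC p1@ESC p2@ESC p3@ESC p4@ESC -> at (1,3): 0 [-], cum=1
Total visits = 1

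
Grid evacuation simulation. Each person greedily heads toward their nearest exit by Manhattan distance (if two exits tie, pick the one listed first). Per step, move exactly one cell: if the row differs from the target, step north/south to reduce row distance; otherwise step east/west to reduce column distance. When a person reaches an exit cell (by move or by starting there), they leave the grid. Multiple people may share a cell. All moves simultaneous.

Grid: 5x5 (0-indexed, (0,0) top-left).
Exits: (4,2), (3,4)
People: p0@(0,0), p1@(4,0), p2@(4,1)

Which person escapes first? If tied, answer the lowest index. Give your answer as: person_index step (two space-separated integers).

Answer: 2 1

Derivation:
Step 1: p0:(0,0)->(1,0) | p1:(4,0)->(4,1) | p2:(4,1)->(4,2)->EXIT
Step 2: p0:(1,0)->(2,0) | p1:(4,1)->(4,2)->EXIT | p2:escaped
Step 3: p0:(2,0)->(3,0) | p1:escaped | p2:escaped
Step 4: p0:(3,0)->(4,0) | p1:escaped | p2:escaped
Step 5: p0:(4,0)->(4,1) | p1:escaped | p2:escaped
Step 6: p0:(4,1)->(4,2)->EXIT | p1:escaped | p2:escaped
Exit steps: [6, 2, 1]
First to escape: p2 at step 1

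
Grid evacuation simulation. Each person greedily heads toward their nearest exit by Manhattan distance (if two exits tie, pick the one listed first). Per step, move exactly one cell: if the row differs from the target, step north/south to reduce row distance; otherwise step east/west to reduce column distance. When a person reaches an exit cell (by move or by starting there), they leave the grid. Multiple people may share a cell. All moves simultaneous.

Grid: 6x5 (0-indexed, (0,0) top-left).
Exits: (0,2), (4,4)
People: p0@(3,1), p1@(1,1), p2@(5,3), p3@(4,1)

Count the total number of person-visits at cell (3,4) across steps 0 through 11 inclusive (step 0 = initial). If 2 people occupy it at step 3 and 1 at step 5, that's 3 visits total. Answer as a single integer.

Step 0: p0@(3,1) p1@(1,1) p2@(5,3) p3@(4,1) -> at (3,4): 0 [-], cum=0
Step 1: p0@(2,1) p1@(0,1) p2@(4,3) p3@(4,2) -> at (3,4): 0 [-], cum=0
Step 2: p0@(1,1) p1@ESC p2@ESC p3@(4,3) -> at (3,4): 0 [-], cum=0
Step 3: p0@(0,1) p1@ESC p2@ESC p3@ESC -> at (3,4): 0 [-], cum=0
Step 4: p0@ESC p1@ESC p2@ESC p3@ESC -> at (3,4): 0 [-], cum=0
Total visits = 0

Answer: 0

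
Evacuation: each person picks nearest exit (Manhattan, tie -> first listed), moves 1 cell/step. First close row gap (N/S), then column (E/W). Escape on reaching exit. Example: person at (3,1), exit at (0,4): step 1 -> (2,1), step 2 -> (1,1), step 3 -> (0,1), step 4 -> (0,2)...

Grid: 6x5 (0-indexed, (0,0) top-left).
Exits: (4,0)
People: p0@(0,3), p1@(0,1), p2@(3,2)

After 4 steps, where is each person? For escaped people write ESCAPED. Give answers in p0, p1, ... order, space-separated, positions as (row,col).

Step 1: p0:(0,3)->(1,3) | p1:(0,1)->(1,1) | p2:(3,2)->(4,2)
Step 2: p0:(1,3)->(2,3) | p1:(1,1)->(2,1) | p2:(4,2)->(4,1)
Step 3: p0:(2,3)->(3,3) | p1:(2,1)->(3,1) | p2:(4,1)->(4,0)->EXIT
Step 4: p0:(3,3)->(4,3) | p1:(3,1)->(4,1) | p2:escaped

(4,3) (4,1) ESCAPED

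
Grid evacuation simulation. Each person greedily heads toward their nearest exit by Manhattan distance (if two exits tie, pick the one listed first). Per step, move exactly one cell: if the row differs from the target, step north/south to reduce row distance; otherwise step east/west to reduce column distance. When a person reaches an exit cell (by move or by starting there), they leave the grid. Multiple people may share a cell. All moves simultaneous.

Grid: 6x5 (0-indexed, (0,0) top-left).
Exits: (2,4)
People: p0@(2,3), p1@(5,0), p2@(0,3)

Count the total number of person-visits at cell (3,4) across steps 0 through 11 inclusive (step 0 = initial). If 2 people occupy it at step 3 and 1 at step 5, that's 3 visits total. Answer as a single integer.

Step 0: p0@(2,3) p1@(5,0) p2@(0,3) -> at (3,4): 0 [-], cum=0
Step 1: p0@ESC p1@(4,0) p2@(1,3) -> at (3,4): 0 [-], cum=0
Step 2: p0@ESC p1@(3,0) p2@(2,3) -> at (3,4): 0 [-], cum=0
Step 3: p0@ESC p1@(2,0) p2@ESC -> at (3,4): 0 [-], cum=0
Step 4: p0@ESC p1@(2,1) p2@ESC -> at (3,4): 0 [-], cum=0
Step 5: p0@ESC p1@(2,2) p2@ESC -> at (3,4): 0 [-], cum=0
Step 6: p0@ESC p1@(2,3) p2@ESC -> at (3,4): 0 [-], cum=0
Step 7: p0@ESC p1@ESC p2@ESC -> at (3,4): 0 [-], cum=0
Total visits = 0

Answer: 0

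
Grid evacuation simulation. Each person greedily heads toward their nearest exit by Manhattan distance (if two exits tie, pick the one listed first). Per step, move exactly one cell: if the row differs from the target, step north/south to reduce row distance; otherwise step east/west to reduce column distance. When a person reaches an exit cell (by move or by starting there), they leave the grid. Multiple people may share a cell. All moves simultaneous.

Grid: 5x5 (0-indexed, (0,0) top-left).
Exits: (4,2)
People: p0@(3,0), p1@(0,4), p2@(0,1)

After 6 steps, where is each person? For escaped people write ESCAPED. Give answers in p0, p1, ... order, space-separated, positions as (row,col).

Step 1: p0:(3,0)->(4,0) | p1:(0,4)->(1,4) | p2:(0,1)->(1,1)
Step 2: p0:(4,0)->(4,1) | p1:(1,4)->(2,4) | p2:(1,1)->(2,1)
Step 3: p0:(4,1)->(4,2)->EXIT | p1:(2,4)->(3,4) | p2:(2,1)->(3,1)
Step 4: p0:escaped | p1:(3,4)->(4,4) | p2:(3,1)->(4,1)
Step 5: p0:escaped | p1:(4,4)->(4,3) | p2:(4,1)->(4,2)->EXIT
Step 6: p0:escaped | p1:(4,3)->(4,2)->EXIT | p2:escaped

ESCAPED ESCAPED ESCAPED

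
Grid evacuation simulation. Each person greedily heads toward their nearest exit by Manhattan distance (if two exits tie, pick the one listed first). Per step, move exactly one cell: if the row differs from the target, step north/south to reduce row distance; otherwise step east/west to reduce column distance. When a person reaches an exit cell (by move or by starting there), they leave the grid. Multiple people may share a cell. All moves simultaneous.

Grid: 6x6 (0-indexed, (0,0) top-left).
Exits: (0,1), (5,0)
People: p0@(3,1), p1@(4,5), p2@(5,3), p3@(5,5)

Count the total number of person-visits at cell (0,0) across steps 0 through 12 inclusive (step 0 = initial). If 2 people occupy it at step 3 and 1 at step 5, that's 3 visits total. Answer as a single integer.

Answer: 0

Derivation:
Step 0: p0@(3,1) p1@(4,5) p2@(5,3) p3@(5,5) -> at (0,0): 0 [-], cum=0
Step 1: p0@(2,1) p1@(5,5) p2@(5,2) p3@(5,4) -> at (0,0): 0 [-], cum=0
Step 2: p0@(1,1) p1@(5,4) p2@(5,1) p3@(5,3) -> at (0,0): 0 [-], cum=0
Step 3: p0@ESC p1@(5,3) p2@ESC p3@(5,2) -> at (0,0): 0 [-], cum=0
Step 4: p0@ESC p1@(5,2) p2@ESC p3@(5,1) -> at (0,0): 0 [-], cum=0
Step 5: p0@ESC p1@(5,1) p2@ESC p3@ESC -> at (0,0): 0 [-], cum=0
Step 6: p0@ESC p1@ESC p2@ESC p3@ESC -> at (0,0): 0 [-], cum=0
Total visits = 0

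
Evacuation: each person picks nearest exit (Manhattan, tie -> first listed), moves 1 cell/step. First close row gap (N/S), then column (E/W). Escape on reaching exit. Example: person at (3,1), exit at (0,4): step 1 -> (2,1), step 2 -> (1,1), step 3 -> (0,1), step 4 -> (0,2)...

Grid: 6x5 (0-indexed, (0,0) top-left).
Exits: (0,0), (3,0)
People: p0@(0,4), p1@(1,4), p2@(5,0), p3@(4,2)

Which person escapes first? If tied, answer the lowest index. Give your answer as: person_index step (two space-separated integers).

Step 1: p0:(0,4)->(0,3) | p1:(1,4)->(0,4) | p2:(5,0)->(4,0) | p3:(4,2)->(3,2)
Step 2: p0:(0,3)->(0,2) | p1:(0,4)->(0,3) | p2:(4,0)->(3,0)->EXIT | p3:(3,2)->(3,1)
Step 3: p0:(0,2)->(0,1) | p1:(0,3)->(0,2) | p2:escaped | p3:(3,1)->(3,0)->EXIT
Step 4: p0:(0,1)->(0,0)->EXIT | p1:(0,2)->(0,1) | p2:escaped | p3:escaped
Step 5: p0:escaped | p1:(0,1)->(0,0)->EXIT | p2:escaped | p3:escaped
Exit steps: [4, 5, 2, 3]
First to escape: p2 at step 2

Answer: 2 2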